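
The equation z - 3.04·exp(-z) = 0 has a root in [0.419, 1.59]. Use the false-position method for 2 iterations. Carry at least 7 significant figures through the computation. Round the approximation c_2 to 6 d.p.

False-position update: c = (a·f(b) − b·f(a))/(f(b) − f(a)); replace the endpoint whose sign matches f(c).
f(0.419000) = -1.580421, f(1.590000) = 0.970066
step 1: c = 1.144615, f(c) = 0.176843 > 0 → new bracket [0.419000, 1.144615]
step 2: c = 1.071593, f(c) = 0.030507 > 0 → new bracket [0.419000, 1.071593]

1.071593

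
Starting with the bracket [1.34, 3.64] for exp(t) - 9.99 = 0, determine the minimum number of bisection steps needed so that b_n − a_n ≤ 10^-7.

25

Initial width b − a = 3.64 − 1.34 = 2.300000.
After n steps the width is (b−a)/2^n; need (b−a)/2^n ≤ 10^-7.
So n ≥ log₂(2.300000/10^-7) = log₂(23000000.0000) ≈ 24.4551.
Hence n = 25.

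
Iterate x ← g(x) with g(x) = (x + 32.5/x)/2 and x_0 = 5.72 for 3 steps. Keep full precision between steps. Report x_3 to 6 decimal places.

5.700877

x_1 = g(5.720000) = 5.700909
x_2 = g(5.700909) = 5.700877
x_3 = g(5.700877) = 5.700877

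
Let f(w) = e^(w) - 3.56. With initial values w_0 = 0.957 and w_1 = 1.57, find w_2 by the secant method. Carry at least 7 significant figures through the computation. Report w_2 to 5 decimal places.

1.22308

f(w_0) = -0.956127, f(w_1) = 1.246648
w_2 = 1.570000 - (1.246648)·(1.570000 - 0.957000)/(1.246648 - (-0.956127)) = 1.223076; f(w_2) = -0.162377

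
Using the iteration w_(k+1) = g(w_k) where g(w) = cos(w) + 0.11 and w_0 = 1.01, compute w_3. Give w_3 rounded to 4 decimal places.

w_1 = g(1.010000) = 0.641861
w_2 = g(0.641861) = 0.910983
w_3 = g(0.910983) = 0.722969

0.7230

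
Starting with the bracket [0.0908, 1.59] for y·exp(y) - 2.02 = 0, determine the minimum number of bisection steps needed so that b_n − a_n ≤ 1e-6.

Initial width b − a = 1.59 − 0.0908 = 1.499200.
After n steps the width is (b−a)/2^n; need (b−a)/2^n ≤ 1e-6.
So n ≥ log₂(1.499200/1e-6) = log₂(1499200.0000) ≈ 20.5158.
Hence n = 21.

21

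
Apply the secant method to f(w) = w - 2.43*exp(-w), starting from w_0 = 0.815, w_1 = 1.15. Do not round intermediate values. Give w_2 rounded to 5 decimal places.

0.95116

Secant update: w_(k+1) = w_k − f(w_k)·(w_k − w_(k-1))/(f(w_k) − f(w_(k-1))).
f(w_0) = -0.260614, f(w_1) = 0.380573
w_2 = 1.150000 - (0.380573)·(1.150000 - 0.815000)/(0.380573 - (-0.260614)) = 0.951163; f(w_2) = 0.012474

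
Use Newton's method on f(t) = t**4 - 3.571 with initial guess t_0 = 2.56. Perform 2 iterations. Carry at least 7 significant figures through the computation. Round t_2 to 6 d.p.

1.596110

f'(t) = 4t**3
t_0 = 2.560000: f = 39.378673, f' = 67.108864 → t_1 = 2.560000 - (39.378673)/(67.108864) = 1.973212
t_1 = 1.973212: f = 11.588854, f' = 30.731324 → t_2 = 1.973212 - (11.588854)/(30.731324) = 1.596110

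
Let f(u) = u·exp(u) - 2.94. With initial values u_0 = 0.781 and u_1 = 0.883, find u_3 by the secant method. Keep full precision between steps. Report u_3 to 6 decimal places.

1.035426

Secant update: u_(k+1) = u_k − f(u_k)·(u_k − u_(k-1))/(f(u_k) − f(u_(k-1))).
f(u_0) = -1.234566, f(u_1) = -0.804779
u_2 = 0.883000 - (-0.804779)·(0.883000 - 0.781000)/(-0.804779 - (-1.234566)) = 1.073996; f(u_2) = 0.203644
u_3 = 1.073996 - (0.203644)·(1.073996 - 0.883000)/(0.203644 - (-0.804779)) = 1.035426; f(u_3) = -0.023925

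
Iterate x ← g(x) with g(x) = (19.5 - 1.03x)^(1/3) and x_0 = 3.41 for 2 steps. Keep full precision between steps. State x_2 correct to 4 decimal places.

x_1 = g(3.410000) = 2.519196
x_2 = g(2.519196) = 2.566495

2.5665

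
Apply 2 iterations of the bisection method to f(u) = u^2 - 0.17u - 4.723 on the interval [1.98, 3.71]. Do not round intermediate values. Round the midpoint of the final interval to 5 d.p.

2.19625

f(1.980000) = -1.139200, f(3.710000) = 8.410400 (opposite signs)
step 1: m = 2.845000, f(m) = 2.887375 > 0 → root in [1.980000, 2.845000]
step 2: m = 2.412500, f(m) = 0.687031 > 0 → root in [1.980000, 2.412500]
Midpoint of [1.980000, 2.412500] = 2.196250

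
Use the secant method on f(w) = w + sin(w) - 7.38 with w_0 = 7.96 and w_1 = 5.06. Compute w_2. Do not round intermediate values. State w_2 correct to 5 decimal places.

f(w_0) = 1.574385, f(w_1) = -3.260189
w_2 = 5.060000 - (-3.260189)·(5.060000 - 7.960000)/(-3.260189 - (1.574385)) = 7.015611; f(w_2) = 0.304287

7.01561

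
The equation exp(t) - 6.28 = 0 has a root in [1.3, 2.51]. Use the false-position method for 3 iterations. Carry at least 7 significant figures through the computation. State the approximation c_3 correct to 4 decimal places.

1.8216

False-position update: c = (a·f(b) − b·f(a))/(f(b) − f(a)); replace the endpoint whose sign matches f(c).
f(1.300000) = -2.610703, f(2.510000) = 6.024930
step 1: c = 1.665804, f(c) = -0.990074 < 0 → new bracket [1.665804, 2.510000]
step 2: c = 1.784951, f(c) = -0.320711 < 0 → new bracket [1.784951, 2.510000]
step 3: c = 1.821595, f(c) = -0.098287 < 0 → new bracket [1.821595, 2.510000]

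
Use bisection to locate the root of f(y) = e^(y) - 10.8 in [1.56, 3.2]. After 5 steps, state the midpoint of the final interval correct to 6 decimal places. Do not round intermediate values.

2.354375

f(1.560000) = -6.041179, f(3.200000) = 13.732530 (opposite signs)
step 1: m = 2.380000, f(m) = 0.004903 > 0 → root in [1.560000, 2.380000]
step 2: m = 1.970000, f(m) = -3.629324 < 0 → root in [1.970000, 2.380000]
step 3: m = 2.175000, f(m) = -1.997815 < 0 → root in [2.175000, 2.380000]
step 4: m = 2.277500, f(m) = -1.047731 < 0 → root in [2.277500, 2.380000]
step 5: m = 2.328750, f(m) = -0.534898 < 0 → root in [2.328750, 2.380000]
Midpoint of [2.328750, 2.380000] = 2.354375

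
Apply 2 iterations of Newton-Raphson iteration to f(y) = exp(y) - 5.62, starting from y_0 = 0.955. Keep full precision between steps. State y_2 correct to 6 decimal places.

Newton update: y ← y − f(y)/f'(y).
f'(y) = exp(y)
y_0 = 0.955000: f = -3.021329, f' = 2.598671 → y_1 = 0.955000 - (-3.021329)/(2.598671) = 2.117644
y_1 = 2.117644: f = 2.691535, f' = 8.311535 → y_2 = 2.117644 - (2.691535)/(8.311535) = 1.793813

1.793813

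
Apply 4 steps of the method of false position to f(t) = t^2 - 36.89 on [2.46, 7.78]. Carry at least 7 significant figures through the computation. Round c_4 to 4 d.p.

False-position update: c = (a·f(b) − b·f(a))/(f(b) − f(a)); replace the endpoint whose sign matches f(c).
f(2.460000) = -30.838400, f(7.780000) = 23.638400
step 1: c = 5.471562, f(c) = -6.952004 < 0 → new bracket [5.471562, 7.780000]
step 2: c = 5.996180, f(c) = -0.935823 < 0 → new bracket [5.996180, 7.780000]
step 3: c = 6.064111, f(c) = -0.116561 < 0 → new bracket [6.064111, 7.780000]
step 4: c = 6.072530, f(c) = -0.014376 < 0 → new bracket [6.072530, 7.780000]

6.0725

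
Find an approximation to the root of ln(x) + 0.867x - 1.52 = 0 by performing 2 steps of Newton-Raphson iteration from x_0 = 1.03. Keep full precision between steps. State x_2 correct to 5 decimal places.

1.38080

f'(x) = 1/x + 0.867
x_0 = 1.030000: f = -0.597431, f' = 1.837874 → x_1 = 1.030000 - (-0.597431)/(1.837874) = 1.355066
x_1 = 1.355066: f = -0.041307, f' = 1.604971 → x_2 = 1.355066 - (-0.041307)/(1.604971) = 1.380803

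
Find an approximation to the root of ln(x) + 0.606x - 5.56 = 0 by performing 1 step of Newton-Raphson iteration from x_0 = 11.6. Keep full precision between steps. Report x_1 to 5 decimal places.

5.93608

f'(x) = 1/x + 0.606
x_0 = 11.600000: f = 3.920605, f' = 0.692207 → x_1 = 11.600000 - (3.920605)/(0.692207) = 5.936079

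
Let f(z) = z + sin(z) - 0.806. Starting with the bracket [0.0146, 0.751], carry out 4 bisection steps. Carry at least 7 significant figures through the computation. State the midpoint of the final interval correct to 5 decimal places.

0.40581

f(0.014600) = -0.776801, f(0.751000) = 0.627370 (opposite signs)
step 1: m = 0.382800, f(m) = -0.049681 < 0 → root in [0.382800, 0.751000]
step 2: m = 0.566900, f(m) = 0.297920 > 0 → root in [0.382800, 0.566900]
step 3: m = 0.474850, f(m) = 0.126055 > 0 → root in [0.382800, 0.474850]
step 4: m = 0.428825, f(m) = 0.038627 > 0 → root in [0.382800, 0.428825]
Midpoint of [0.382800, 0.428825] = 0.405813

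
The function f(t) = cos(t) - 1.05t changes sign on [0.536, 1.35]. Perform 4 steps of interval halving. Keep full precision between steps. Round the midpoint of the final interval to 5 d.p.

0.71406

f(0.536000) = 0.296958, f(1.350000) = -1.198493 (opposite signs)
step 1: m = 0.943000, f(m) = -0.402787 < 0 → root in [0.536000, 0.943000]
step 2: m = 0.739500, f(m) = -0.037669 < 0 → root in [0.536000, 0.739500]
step 3: m = 0.637750, f(m) = 0.133800 > 0 → root in [0.637750, 0.739500]
step 4: m = 0.688625, f(m) = 0.049064 > 0 → root in [0.688625, 0.739500]
Midpoint of [0.688625, 0.739500] = 0.714063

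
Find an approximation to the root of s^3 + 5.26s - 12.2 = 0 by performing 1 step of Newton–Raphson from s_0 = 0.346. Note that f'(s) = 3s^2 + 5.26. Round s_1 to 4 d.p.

s_0 = 0.346000: f = -10.338618, f' = 5.619148 → s_1 = 0.346000 - (-10.338618)/(5.619148) = 2.185891

2.1859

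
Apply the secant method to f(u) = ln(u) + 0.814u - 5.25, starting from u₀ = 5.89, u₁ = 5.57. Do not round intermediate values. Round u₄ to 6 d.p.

4.580176

Secant update: u_(k+1) = u_k − f(u_k)·(u_k − u_(k-1))/(f(u_k) − f(u_(k-1))).
f(u_0) = 1.317716, f(u_1) = 1.001375
u_2 = 5.570000 - (1.001375)·(5.570000 - 5.890000)/(1.001375 - (1.317716)) = 4.557042; f(u_2) = -0.023894
u_3 = 4.557042 - (-0.023894)·(4.557042 - 5.570000)/(-0.023894 - (1.001375)) = 4.580649; f(u_3) = 0.000489
u_4 = 4.580649 - (0.000489)·(4.580649 - 4.557042)/(0.000489 - (-0.023894)) = 4.580176; f(u_4) = 0.000000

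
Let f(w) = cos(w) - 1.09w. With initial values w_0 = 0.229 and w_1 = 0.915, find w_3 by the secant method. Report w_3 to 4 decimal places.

f(w_0) = 0.724284, f(w_1) = -0.387559
w_2 = 0.915000 - (-0.387559)·(0.915000 - 0.229000)/(-0.387559 - (0.724284)) = 0.675878; f(w_2) = 0.043450
w_3 = 0.675878 - (0.043450)·(0.675878 - 0.915000)/(0.043450 - (-0.387559)) = 0.699984; f(w_3) = 0.001869

0.7000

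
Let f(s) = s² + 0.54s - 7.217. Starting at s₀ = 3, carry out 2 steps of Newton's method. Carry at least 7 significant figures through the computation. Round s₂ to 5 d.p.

f'(s) = 2s + 0.54
s_0 = 3.000000: f = 3.403000, f' = 6.540000 → s_1 = 3.000000 - (3.403000)/(6.540000) = 2.479664
s_1 = 2.479664: f = 0.270750, f' = 5.499327 → s_2 = 2.479664 - (0.270750)/(5.499327) = 2.430430

2.43043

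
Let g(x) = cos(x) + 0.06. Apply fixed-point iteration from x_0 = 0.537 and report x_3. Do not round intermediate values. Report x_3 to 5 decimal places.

0.84604

x_1 = g(0.537000) = 0.919247
x_2 = g(0.919247) = 0.666419
x_3 = g(0.666419) = 0.846040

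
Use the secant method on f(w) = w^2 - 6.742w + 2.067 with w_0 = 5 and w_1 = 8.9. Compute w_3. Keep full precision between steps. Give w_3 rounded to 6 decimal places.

Secant update: w_(k+1) = w_k − f(w_k)·(w_k − w_(k-1))/(f(w_k) − f(w_(k-1))).
f(w_0) = -6.643000, f(w_1) = 21.273200
w_2 = 8.900000 - (21.273200)·(8.900000 - 5.000000)/(21.273200 - (-6.643000)) = 5.928053; f(w_2) = -2.758123
w_3 = 5.928053 - (-2.758123)·(5.928053 - 8.900000)/(-2.758123 - (21.273200)) = 6.269149; f(w_3) = -0.897374

6.269149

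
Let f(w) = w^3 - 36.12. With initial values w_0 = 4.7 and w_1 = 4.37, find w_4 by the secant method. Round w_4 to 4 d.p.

f(w_0) = 67.703000, f(w_1) = 47.333453
w_2 = 4.370000 - (47.333453)·(4.370000 - 4.700000)/(47.333453 - (67.703000)) = 3.603167; f(w_2) = 10.659244
w_3 = 3.603167 - (10.659244)·(3.603167 - 4.370000)/(10.659244 - (47.333453)) = 3.380289; f(w_3) = 2.504394
w_4 = 3.380289 - (2.504394)·(3.380289 - 3.603167)/(2.504394 - (10.659244)) = 3.311843; f(w_4) = 0.205291

3.3118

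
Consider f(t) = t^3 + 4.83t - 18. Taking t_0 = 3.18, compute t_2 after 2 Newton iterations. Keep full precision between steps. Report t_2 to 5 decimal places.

Newton update: t ← t − f(t)/f'(t).
f'(t) = 3t^2 + 4.83
t_0 = 3.180000: f = 29.516832, f' = 35.167200 → t_1 = 3.180000 - (29.516832)/(35.167200) = 2.340672
t_1 = 2.340672: f = 6.129382, f' = 21.266230 → t_2 = 2.340672 - (6.129382)/(21.266230) = 2.052450

2.05245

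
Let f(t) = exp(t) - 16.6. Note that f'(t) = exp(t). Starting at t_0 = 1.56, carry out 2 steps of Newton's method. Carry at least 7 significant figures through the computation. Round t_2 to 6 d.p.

3.337974

t_0 = 1.560000: f = -11.841179, f' = 4.758821 → t_1 = 1.560000 - (-11.841179)/(4.758821) = 4.048259
t_1 = 4.048259: f = 40.697603, f' = 57.297603 → t_2 = 4.048259 - (40.697603)/(57.297603) = 3.337974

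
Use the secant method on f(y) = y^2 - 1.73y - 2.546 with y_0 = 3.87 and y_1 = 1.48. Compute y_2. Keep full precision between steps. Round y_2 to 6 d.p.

2.285525

f(y_0) = 5.735800, f(y_1) = -2.916000
y_2 = 1.480000 - (-2.916000)·(1.480000 - 3.870000)/(-2.916000 - (5.735800)) = 2.285525; f(y_2) = -1.276334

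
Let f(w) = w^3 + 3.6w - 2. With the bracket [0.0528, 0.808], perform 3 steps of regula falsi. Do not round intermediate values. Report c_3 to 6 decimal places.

f(0.052800) = -1.809773, f(0.808000) = 1.436314
step 1: c = 0.473842, f(c) = -0.187777 < 0 → new bracket [0.473842, 0.808000]
step 2: c = 0.512478, f(c) = -0.020487 < 0 → new bracket [0.512478, 0.808000]
step 3: c = 0.516634, f(c) = -0.002225 < 0 → new bracket [0.516634, 0.808000]

0.516634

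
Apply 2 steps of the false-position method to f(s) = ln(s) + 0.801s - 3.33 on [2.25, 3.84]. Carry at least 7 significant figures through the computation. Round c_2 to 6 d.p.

2.850947

False-position update: c = (a·f(b) − b·f(a))/(f(b) − f(a)); replace the endpoint whose sign matches f(c).
f(2.250000) = -0.716820, f(3.840000) = 1.091312
step 1: c = 2.880343, f(c) = 0.035064 > 0 → new bracket [2.250000, 2.880343]
step 2: c = 2.850947, f(c) = 0.001260 > 0 → new bracket [2.250000, 2.850947]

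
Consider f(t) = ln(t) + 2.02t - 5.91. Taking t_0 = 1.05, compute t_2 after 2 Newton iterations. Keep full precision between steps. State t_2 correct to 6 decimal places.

2.475722

Newton update: t ← t − f(t)/f'(t).
f'(t) = 1/t + 2.02
t_0 = 1.050000: f = -3.740210, f' = 2.972381 → t_1 = 1.050000 - (-3.740210)/(2.972381) = 2.308321
t_1 = 2.308321: f = -0.410671, f' = 2.453215 → t_2 = 2.308321 - (-0.410671)/(2.453215) = 2.475722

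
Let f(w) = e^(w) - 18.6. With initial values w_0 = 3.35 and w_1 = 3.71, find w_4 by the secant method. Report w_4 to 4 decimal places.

2.9263

f(w_0) = 9.902734, f(w_1) = 22.253807
w_2 = 3.710000 - (22.253807)·(3.710000 - 3.350000)/(22.253807 - (9.902734)) = 3.061362; f(w_2) = 2.756633
w_3 = 3.061362 - (2.756633)·(3.061362 - 3.710000)/(2.756633 - (22.253807)) = 2.969654; f(w_3) = 0.885175
w_4 = 2.969654 - (0.885175)·(2.969654 - 3.061362)/(0.885175 - (2.756633)) = 2.926277; f(w_4) = 0.058038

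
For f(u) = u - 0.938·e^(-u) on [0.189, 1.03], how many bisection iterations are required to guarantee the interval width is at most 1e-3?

10

Initial width b − a = 1.03 − 0.189 = 0.841000.
After n steps the width is (b−a)/2^n; need (b−a)/2^n ≤ 1e-3.
So n ≥ log₂(0.841000/1e-3) = log₂(841.0000) ≈ 9.7160.
Hence n = 10.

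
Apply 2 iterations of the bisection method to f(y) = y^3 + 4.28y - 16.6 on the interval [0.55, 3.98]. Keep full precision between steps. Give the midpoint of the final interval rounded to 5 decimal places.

1.83625

f(0.550000) = -14.079625, f(3.980000) = 63.479192 (opposite signs)
step 1: m = 2.265000, f(m) = 4.714160 > 0 → root in [0.550000, 2.265000]
step 2: m = 1.407500, f(m) = -7.787563 < 0 → root in [1.407500, 2.265000]
Midpoint of [1.407500, 2.265000] = 1.836250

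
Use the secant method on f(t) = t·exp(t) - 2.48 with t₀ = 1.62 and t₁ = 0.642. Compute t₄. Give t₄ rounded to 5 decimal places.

Secant update: t_(k+1) = t_k − f(t_k)·(t_k − t_(k-1))/(f(t_k) − f(t_(k-1))).
f(t_0) = 5.706006, f(t_1) = -1.260022
t_2 = 0.642000 - (-1.260022)·(0.642000 - 1.620000)/(-1.260022 - (5.706006)) = 0.818902; f(t_2) = -0.622725
t_3 = 0.818902 - (-0.622725)·(0.818902 - 0.642000)/(-0.622725 - (-1.260022)) = 0.991758; f(t_3) = 0.193752
t_4 = 0.991758 - (0.193752)·(0.991758 - 0.818902)/(0.193752 - (-0.622725)) = 0.950739; f(t_4) = -0.019847

0.95074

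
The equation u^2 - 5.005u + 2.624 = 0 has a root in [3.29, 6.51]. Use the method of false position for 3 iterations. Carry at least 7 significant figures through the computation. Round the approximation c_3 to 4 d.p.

4.3403

f(3.290000) = -3.018350, f(6.510000) = 12.421550
step 1: c = 3.919479, f(c) = -1.630678 < 0 → new bracket [3.919479, 6.510000]
step 2: c = 4.220093, f(c) = -0.688380 < 0 → new bracket [4.220093, 6.510000]
step 3: c = 4.340332, f(c) = -0.260879 < 0 → new bracket [4.340332, 6.510000]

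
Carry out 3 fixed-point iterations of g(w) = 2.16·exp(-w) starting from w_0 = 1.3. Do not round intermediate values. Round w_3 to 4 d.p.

0.6513

w_1 = g(1.300000) = 0.588669
w_2 = g(0.588669) = 1.198942
w_3 = g(1.198942) = 0.651268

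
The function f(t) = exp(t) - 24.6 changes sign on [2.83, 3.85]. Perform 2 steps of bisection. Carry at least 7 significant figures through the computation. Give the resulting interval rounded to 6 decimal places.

[3.085000, 3.340000]

f(2.830000) = -7.654539, f(3.850000) = 22.393063 (opposite signs)
step 1: m = 3.340000, f(m) = 3.619127 > 0 → root in [2.830000, 3.340000]
step 2: m = 3.085000, f(m) = -2.732533 < 0 → root in [3.085000, 3.340000]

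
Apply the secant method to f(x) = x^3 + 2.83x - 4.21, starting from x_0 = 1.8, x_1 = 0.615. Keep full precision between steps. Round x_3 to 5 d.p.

1.10144

Secant update: x_(k+1) = x_k − f(x_k)·(x_k − x_(k-1))/(f(x_k) − f(x_(k-1))).
f(x_0) = 6.716000, f(x_1) = -2.236942
x_2 = 0.615000 - (-2.236942)·(0.615000 - 1.800000)/(-2.236942 - (6.716000)) = 0.911079; f(x_2) = -0.875393
x_3 = 0.911079 - (-0.875393)·(0.911079 - 0.615000)/(-0.875393 - (-2.236942)) = 1.101439; f(x_3) = 0.243305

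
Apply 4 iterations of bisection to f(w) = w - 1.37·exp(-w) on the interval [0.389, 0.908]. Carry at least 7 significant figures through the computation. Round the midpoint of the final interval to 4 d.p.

0.6972

f(0.389000) = -0.539496, f(0.908000) = 0.355438 (opposite signs)
step 1: m = 0.648500, f(m) = -0.067776 < 0 → root in [0.648500, 0.908000]
step 2: m = 0.778250, f(m) = 0.149134 > 0 → root in [0.648500, 0.778250]
step 3: m = 0.713375, f(m) = 0.042092 > 0 → root in [0.648500, 0.713375]
step 4: m = 0.680938, f(m) = -0.012477 < 0 → root in [0.680938, 0.713375]
Midpoint of [0.680938, 0.713375] = 0.697156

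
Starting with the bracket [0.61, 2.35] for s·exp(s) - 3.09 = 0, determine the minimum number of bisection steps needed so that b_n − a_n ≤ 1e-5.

18

Initial width b − a = 2.35 − 0.61 = 1.740000.
After n steps the width is (b−a)/2^n; need (b−a)/2^n ≤ 1e-5.
So n ≥ log₂(1.740000/1e-5) = log₂(174000.0000) ≈ 17.4087.
Hence n = 18.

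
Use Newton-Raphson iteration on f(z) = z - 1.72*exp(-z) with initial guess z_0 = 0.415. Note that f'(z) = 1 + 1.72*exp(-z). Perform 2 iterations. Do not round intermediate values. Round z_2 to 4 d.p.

0.7845

Newton update: z ← z − f(z)/f'(z).
z_0 = 0.415000: f = -0.720785, f' = 2.135785 → z_1 = 0.415000 - (-0.720785)/(2.135785) = 0.752480
z_1 = 0.752480: f = -0.057978, f' = 1.810458 → z_2 = 0.752480 - (-0.057978)/(1.810458) = 0.784504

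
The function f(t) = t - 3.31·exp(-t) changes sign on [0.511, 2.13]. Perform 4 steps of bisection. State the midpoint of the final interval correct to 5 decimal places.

f(0.511000) = -1.474654, f(2.130000) = 1.736649 (opposite signs)
step 1: m = 1.320500, f(m) = 0.436724 > 0 → root in [0.511000, 1.320500]
step 2: m = 0.915750, f(m) = -0.408966 < 0 → root in [0.915750, 1.320500]
step 3: m = 1.118125, f(m) = 0.036112 > 0 → root in [0.915750, 1.118125]
step 4: m = 1.016938, f(m) = -0.180293 < 0 → root in [1.016938, 1.118125]
Midpoint of [1.016938, 1.118125] = 1.067531

1.06753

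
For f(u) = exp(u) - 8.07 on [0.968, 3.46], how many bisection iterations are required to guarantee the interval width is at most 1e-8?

28

Initial width b − a = 3.46 − 0.968 = 2.492000.
After n steps the width is (b−a)/2^n; need (b−a)/2^n ≤ 1e-8.
So n ≥ log₂(2.492000/1e-8) = log₂(249200000.0000) ≈ 27.8927.
Hence n = 28.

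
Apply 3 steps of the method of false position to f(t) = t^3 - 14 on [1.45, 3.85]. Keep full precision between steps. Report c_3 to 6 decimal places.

f(1.450000) = -10.951375, f(3.850000) = 43.066625
step 1: c = 1.936566, f(c) = -6.737325 < 0 → new bracket [1.936566, 3.850000]
step 2: c = 2.195409, f(c) = -3.418521 < 0 → new bracket [2.195409, 3.850000]
step 3: c = 2.317088, f(c) = -1.559796 < 0 → new bracket [2.317088, 3.850000]

2.317088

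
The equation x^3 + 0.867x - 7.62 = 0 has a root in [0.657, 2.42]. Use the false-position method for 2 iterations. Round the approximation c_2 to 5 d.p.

1.71285

False-position update: c = (a·f(b) − b·f(a))/(f(b) − f(a)); replace the endpoint whose sign matches f(c).
f(0.657000) = -6.766788, f(2.420000) = 8.650628
step 1: c = 1.430790, f(c) = -3.450447 < 0 → new bracket [1.430790, 2.420000]
step 2: c = 1.712849, f(c) = -1.109713 < 0 → new bracket [1.712849, 2.420000]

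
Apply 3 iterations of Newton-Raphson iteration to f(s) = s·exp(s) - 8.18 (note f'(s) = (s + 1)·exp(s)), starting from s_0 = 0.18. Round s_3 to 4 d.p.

4.1451

Newton update: s ← s − f(s)/f'(s).
s_0 = 0.180000: f = -7.964501, f' = 1.412716 → s_1 = 0.180000 - (-7.964501)/(1.412716) = 5.817721
s_1 = 5.817721: f = 1947.765832, f' = 2292.150672 → s_2 = 5.817721 - (1947.765832)/(2292.150672) = 4.967966
s_2 = 4.967966: f = 705.886710, f' = 857.800931 → s_3 = 4.967966 - (705.886710)/(857.800931) = 4.145063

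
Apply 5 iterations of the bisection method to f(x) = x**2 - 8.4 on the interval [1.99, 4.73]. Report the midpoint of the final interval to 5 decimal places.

f(1.990000) = -4.439900, f(4.730000) = 13.972900 (opposite signs)
step 1: m = 3.360000, f(m) = 2.889600 > 0 → root in [1.990000, 3.360000]
step 2: m = 2.675000, f(m) = -1.244375 < 0 → root in [2.675000, 3.360000]
step 3: m = 3.017500, f(m) = 0.705306 > 0 → root in [2.675000, 3.017500]
step 4: m = 2.846250, f(m) = -0.298861 < 0 → root in [2.846250, 3.017500]
step 5: m = 2.931875, f(m) = 0.195891 > 0 → root in [2.846250, 2.931875]
Midpoint of [2.846250, 2.931875] = 2.889063

2.88906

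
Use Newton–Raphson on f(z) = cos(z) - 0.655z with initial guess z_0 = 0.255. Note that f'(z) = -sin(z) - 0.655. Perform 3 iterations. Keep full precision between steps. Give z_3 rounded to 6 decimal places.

Newton update: z ← z − f(z)/f'(z).
z_0 = 0.255000: f = 0.800638, f' = -0.907245 → z_1 = 0.255000 - (0.800638)/(-0.907245) = 1.137494
z_1 = 1.137494: f = -0.325188, f' = -1.562584 → z_2 = 1.137494 - (-0.325188)/(-1.562584) = 0.929385
z_2 = 0.929385: f = -0.010420, f' = -1.456252 → z_3 = 0.929385 - (-0.010420)/(-1.456252) = 0.922229

0.922229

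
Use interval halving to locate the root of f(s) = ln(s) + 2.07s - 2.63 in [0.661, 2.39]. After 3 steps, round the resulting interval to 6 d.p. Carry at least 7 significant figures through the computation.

[1.093250, 1.309375]

f(0.661000) = -1.675731, f(2.390000) = 3.188593 (opposite signs)
step 1: m = 1.525500, f(m) = 0.950107 > 0 → root in [0.661000, 1.525500]
step 2: m = 1.093250, f(m) = -0.277818 < 0 → root in [1.093250, 1.525500]
step 3: m = 1.309375, f(m) = 0.349956 > 0 → root in [1.093250, 1.309375]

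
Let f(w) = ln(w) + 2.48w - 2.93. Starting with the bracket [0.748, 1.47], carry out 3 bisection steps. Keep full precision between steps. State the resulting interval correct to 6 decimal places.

[1.109000, 1.199250]

f(0.748000) = -1.365312, f(1.470000) = 1.100862 (opposite signs)
step 1: m = 1.109000, f(m) = -0.076221 < 0 → root in [1.109000, 1.470000]
step 2: m = 1.289500, f(m) = 0.522215 > 0 → root in [1.109000, 1.289500]
step 3: m = 1.199250, f(m) = 0.225836 > 0 → root in [1.109000, 1.199250]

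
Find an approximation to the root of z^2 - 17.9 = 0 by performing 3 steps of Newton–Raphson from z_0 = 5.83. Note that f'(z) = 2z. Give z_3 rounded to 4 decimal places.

4.2308

z_0 = 5.830000: f = 16.088900, f' = 11.660000 → z_1 = 5.830000 - (16.088900)/(11.660000) = 4.450163
z_1 = 4.450163: f = 1.903950, f' = 8.900326 → z_2 = 4.450163 - (1.903950)/(8.900326) = 4.236244
z_2 = 4.236244: f = 0.045761, f' = 8.472488 → z_3 = 4.236244 - (0.045761)/(8.472488) = 4.230843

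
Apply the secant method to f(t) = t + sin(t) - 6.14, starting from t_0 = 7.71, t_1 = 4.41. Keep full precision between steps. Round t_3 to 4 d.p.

6.2527

f(t_0) = 2.559653, f(t_1) = -2.684628
t_2 = 4.410000 - (-2.684628)·(4.410000 - 7.710000)/(-2.684628 - (2.559653)) = 6.099321; f(t_2) = -0.223510
t_3 = 6.099321 - (-0.223510)·(6.099321 - 4.410000)/(-0.223510 - (-2.684628)) = 6.252739; f(t_3) = 0.082297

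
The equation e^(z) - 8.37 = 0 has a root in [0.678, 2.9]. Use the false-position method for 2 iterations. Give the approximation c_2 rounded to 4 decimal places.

f(0.678000) = -6.400066, f(2.900000) = 9.804145
step 1: c = 1.555608, f(c) = -3.632033 < 0 → new bracket [1.555608, 2.900000]
step 2: c = 1.919021, f(c) = -1.555718 < 0 → new bracket [1.919021, 2.900000]

1.9190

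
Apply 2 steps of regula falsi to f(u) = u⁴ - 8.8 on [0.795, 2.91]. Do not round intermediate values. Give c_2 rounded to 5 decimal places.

1.24554

False-position update: c = (a·f(b) − b·f(a))/(f(b) − f(a)); replace the endpoint whose sign matches f(c).
f(0.795000) = -8.400544, f(2.910000) = 62.908718
step 1: c = 1.044156, f(c) = -7.611328 < 0 → new bracket [1.044156, 2.910000]
step 2: c = 1.245539, f(c) = -6.393256 < 0 → new bracket [1.245539, 2.910000]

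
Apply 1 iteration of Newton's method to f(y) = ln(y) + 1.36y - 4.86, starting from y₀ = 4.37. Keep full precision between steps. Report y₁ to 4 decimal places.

2.7600

Newton update: y ← y − f(y)/f'(y).
f'(y) = 1/y + 1.36
y_0 = 4.370000: f = 2.557963, f' = 1.588833 → y_1 = 4.370000 - (2.557963)/(1.588833) = 2.760037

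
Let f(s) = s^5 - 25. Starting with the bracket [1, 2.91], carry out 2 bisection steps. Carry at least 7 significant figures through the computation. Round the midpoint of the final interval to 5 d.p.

f(1.000000) = -24.000000, f(2.910000) = 183.672368 (opposite signs)
step 1: m = 1.955000, f(m) = 3.558396 > 0 → root in [1.000000, 1.955000]
step 2: m = 1.477500, f(m) = -17.958950 < 0 → root in [1.477500, 1.955000]
Midpoint of [1.477500, 1.955000] = 1.716250

1.71625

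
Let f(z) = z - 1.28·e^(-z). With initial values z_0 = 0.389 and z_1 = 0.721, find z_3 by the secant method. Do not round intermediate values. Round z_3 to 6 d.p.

0.660905

f(z_0) = -0.478500, f(z_1) = 0.098580
z_2 = 0.721000 - (0.098580)·(0.721000 - 0.389000)/(0.098580 - (-0.478500)) = 0.664286; f(z_2) = 0.005546
z_3 = 0.664286 - (0.005546)·(0.664286 - 0.721000)/(0.005546 - (0.098580)) = 0.660905; f(z_3) = -0.000066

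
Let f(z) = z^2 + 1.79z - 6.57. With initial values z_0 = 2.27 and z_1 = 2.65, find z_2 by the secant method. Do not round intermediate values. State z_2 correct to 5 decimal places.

1.87563

Secant update: z_(k+1) = z_k − f(z_k)·(z_k − z_(k-1))/(f(z_k) − f(z_(k-1))).
f(z_0) = 2.646200, f(z_1) = 5.196000
z_2 = 2.650000 - (5.196000)·(2.650000 - 2.270000)/(5.196000 - (2.646200)) = 1.875633; f(z_2) = 0.305384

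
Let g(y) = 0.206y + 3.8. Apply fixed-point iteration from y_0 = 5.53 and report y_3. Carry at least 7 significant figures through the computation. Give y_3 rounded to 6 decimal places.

4.792399

y_1 = g(5.530000) = 4.939180
y_2 = g(4.939180) = 4.817471
y_3 = g(4.817471) = 4.792399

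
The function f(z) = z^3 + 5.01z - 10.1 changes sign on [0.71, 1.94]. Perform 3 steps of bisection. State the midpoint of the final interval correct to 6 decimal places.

f(0.710000) = -6.184989, f(1.940000) = 6.920784 (opposite signs)
step 1: m = 1.325000, f(m) = -1.135547 < 0 → root in [1.325000, 1.940000]
step 2: m = 1.632500, f(m) = 2.429529 > 0 → root in [1.325000, 1.632500]
step 3: m = 1.478750, f(m) = 0.542122 > 0 → root in [1.325000, 1.478750]
Midpoint of [1.325000, 1.478750] = 1.401875

1.401875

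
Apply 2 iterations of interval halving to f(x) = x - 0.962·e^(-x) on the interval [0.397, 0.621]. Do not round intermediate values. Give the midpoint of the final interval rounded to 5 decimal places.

0.53700

f(0.397000) = -0.249785, f(0.621000) = 0.104015 (opposite signs)
step 1: m = 0.509000, f(m) = -0.069255 < 0 → root in [0.509000, 0.621000]
step 2: m = 0.565000, f(m) = 0.018238 > 0 → root in [0.509000, 0.565000]
Midpoint of [0.509000, 0.565000] = 0.537000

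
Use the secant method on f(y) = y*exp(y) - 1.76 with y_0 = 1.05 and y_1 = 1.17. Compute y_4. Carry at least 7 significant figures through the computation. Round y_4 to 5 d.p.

0.79561

f(y_0) = 1.240534, f(y_1) = 2.009731
y_2 = 1.170000 - (2.009731)·(1.170000 - 1.050000)/(2.009731 - (1.240534)) = 0.856468; f(y_2) = 0.256837
y_3 = 0.856468 - (0.256837)·(0.856468 - 1.170000)/(0.256837 - (2.009731)) = 0.810529; f(y_3) = 0.062959
y_4 = 0.810529 - (0.062959)·(0.810529 - 0.856468)/(0.062959 - (0.256837)) = 0.795611; f(y_4) = 0.002910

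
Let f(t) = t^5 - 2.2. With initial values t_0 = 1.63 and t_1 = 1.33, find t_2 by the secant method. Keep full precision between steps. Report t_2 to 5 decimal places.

Secant update: t_(k+1) = t_k − f(t_k)·(t_k − t_(k-1))/(f(t_k) − f(t_(k-1))).
f(t_0) = 9.306362, f(t_1) = 1.961580
t_2 = 1.330000 - (1.961580)·(1.330000 - 1.630000)/(1.961580 - (9.306362)) = 1.249879; f(t_2) = 0.850277

1.24988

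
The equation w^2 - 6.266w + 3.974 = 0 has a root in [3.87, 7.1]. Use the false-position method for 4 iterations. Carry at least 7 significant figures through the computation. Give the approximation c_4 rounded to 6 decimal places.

f(3.870000) = -5.298520, f(7.100000) = 9.895400
step 1: c = 4.996386, f(c) = -2.369481 < 0 → new bracket [4.996386, 7.100000]
step 2: c = 5.402788, f(c) = -0.689751 < 0 → new bracket [5.402788, 7.100000]
step 3: c = 5.513382, f(c) = -0.175470 < 0 → new bracket [5.513382, 7.100000]
step 4: c = 5.541027, f(c) = -0.043097 < 0 → new bracket [5.541027, 7.100000]

5.541027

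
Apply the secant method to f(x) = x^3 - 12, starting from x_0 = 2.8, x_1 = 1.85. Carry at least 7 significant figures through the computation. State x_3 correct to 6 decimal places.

2.310857

f(x_0) = 9.952000, f(x_1) = -5.668375
x_2 = 1.850000 - (-5.668375)·(1.850000 - 2.800000)/(-5.668375 - (9.952000)) = 2.194739; f(x_2) = -1.428204
x_3 = 2.194739 - (-1.428204)·(2.194739 - 1.850000)/(-1.428204 - (-5.668375)) = 2.310857; f(x_3) = 0.340110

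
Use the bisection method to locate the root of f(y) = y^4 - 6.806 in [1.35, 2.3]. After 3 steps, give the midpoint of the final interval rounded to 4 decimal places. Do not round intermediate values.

f(1.350000) = -3.484494, f(2.300000) = 21.178100 (opposite signs)
step 1: m = 1.825000, f(m) = 4.287063 > 0 → root in [1.350000, 1.825000]
step 2: m = 1.587500, f(m) = -0.454812 < 0 → root in [1.587500, 1.825000]
step 3: m = 1.706250, f(m) = 1.669604 > 0 → root in [1.587500, 1.706250]
Midpoint of [1.587500, 1.706250] = 1.646875

1.6469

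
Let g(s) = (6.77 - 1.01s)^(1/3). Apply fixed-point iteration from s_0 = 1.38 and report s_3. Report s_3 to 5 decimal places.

1.71485

s_1 = g(1.380000) = 1.751829
s_2 = g(1.751829) = 1.710050
s_3 = g(1.710050) = 1.714847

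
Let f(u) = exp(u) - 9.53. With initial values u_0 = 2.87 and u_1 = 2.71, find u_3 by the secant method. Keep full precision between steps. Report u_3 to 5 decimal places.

2.27890

f(u_0) = 8.107018, f(u_1) = 5.499276
u_2 = 2.710000 - (5.499276)·(2.710000 - 2.870000)/(5.499276 - (8.107018)) = 2.372588; f(u_2) = 1.195111
u_3 = 2.372588 - (1.195111)·(2.372588 - 2.710000)/(1.195111 - (5.499276)) = 2.278901; f(u_3) = 0.235938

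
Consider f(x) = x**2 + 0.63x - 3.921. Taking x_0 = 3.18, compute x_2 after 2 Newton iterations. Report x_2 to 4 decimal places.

1.7118

Newton update: x ← x − f(x)/f'(x).
f'(x) = 2x + 0.63
x_0 = 3.180000: f = 8.194800, f' = 6.990000 → x_1 = 3.180000 - (8.194800)/(6.990000) = 2.007639
x_1 = 2.007639: f = 1.374429, f' = 4.645279 → x_2 = 2.007639 - (1.374429)/(4.645279) = 1.711763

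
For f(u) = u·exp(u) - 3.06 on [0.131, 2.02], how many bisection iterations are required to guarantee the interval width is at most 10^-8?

Initial width b − a = 2.02 − 0.131 = 1.889000.
After n steps the width is (b−a)/2^n; need (b−a)/2^n ≤ 10^-8.
So n ≥ log₂(1.889000/10^-8) = log₂(188900000.0000) ≈ 27.4930.
Hence n = 28.

28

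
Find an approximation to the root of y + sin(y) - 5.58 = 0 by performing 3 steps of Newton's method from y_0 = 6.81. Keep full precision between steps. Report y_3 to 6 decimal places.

5.927878

Newton update: y ← y − f(y)/f'(y).
f'(y) = 1 + cos(y)
y_0 = 6.810000: f = 1.732782, f' = 1.864413 → y_1 = 6.810000 - (1.732782)/(1.864413) = 5.880602
y_1 = 5.880602: f = -0.091195, f' = 1.920052 → y_2 = 5.880602 - (-0.091195)/(1.920052) = 5.928098
y_2 = 5.928098: f = 0.000425, f' = 1.937616 → y_3 = 5.928098 - (0.000425)/(1.937616) = 5.927878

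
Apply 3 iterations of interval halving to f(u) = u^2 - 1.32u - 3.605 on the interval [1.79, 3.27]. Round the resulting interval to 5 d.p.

f(1.790000) = -2.763700, f(3.270000) = 2.771500 (opposite signs)
step 1: m = 2.530000, f(m) = -0.543700 < 0 → root in [2.530000, 3.270000]
step 2: m = 2.900000, f(m) = 0.977000 > 0 → root in [2.530000, 2.900000]
step 3: m = 2.715000, f(m) = 0.182425 > 0 → root in [2.530000, 2.715000]

[2.53000, 2.71500]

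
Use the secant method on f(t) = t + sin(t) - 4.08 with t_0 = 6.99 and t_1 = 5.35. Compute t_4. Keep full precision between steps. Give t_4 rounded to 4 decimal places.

5.0302

f(t_0) = 3.559415, f(t_1) = 0.466480
t_2 = 5.350000 - (0.466480)·(5.350000 - 6.990000)/(0.466480 - (3.559415)) = 5.102653; f(t_2) = 0.097845
t_3 = 5.102653 - (0.097845)·(5.102653 - 5.350000)/(0.097845 - (0.466480)) = 5.037001; f(t_3) = 0.009227
t_4 = 5.037001 - (0.009227)·(5.037001 - 5.102653)/(0.009227 - (0.097845)) = 5.030166; f(t_4) = 0.000233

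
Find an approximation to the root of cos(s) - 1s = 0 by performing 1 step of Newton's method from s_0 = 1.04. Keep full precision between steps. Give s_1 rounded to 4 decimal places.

f'(s) = -sin(s) - 1
s_0 = 1.040000: f = -0.533780, f' = -1.862404 → s_1 = 1.040000 - (-0.533780)/(-1.862404) = 0.753392

0.7534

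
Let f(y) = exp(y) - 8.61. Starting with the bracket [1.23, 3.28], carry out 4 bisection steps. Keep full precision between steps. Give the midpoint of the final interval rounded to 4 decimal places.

f(1.230000) = -5.188770, f(3.280000) = 17.965773 (opposite signs)
step 1: m = 2.255000, f(m) = 0.925293 > 0 → root in [1.230000, 2.255000]
step 2: m = 1.742500, f(m) = -2.898395 < 0 → root in [1.742500, 2.255000]
step 3: m = 1.998750, f(m) = -1.230174 < 0 → root in [1.998750, 2.255000]
step 4: m = 2.126875, f(m) = -0.221389 < 0 → root in [2.126875, 2.255000]
Midpoint of [2.126875, 2.255000] = 2.190937

2.1909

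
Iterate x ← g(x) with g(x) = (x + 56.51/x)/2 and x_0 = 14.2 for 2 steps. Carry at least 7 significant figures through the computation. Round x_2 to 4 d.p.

x_1 = g(14.200000) = 9.089789
x_2 = g(9.089789) = 7.653327

7.6533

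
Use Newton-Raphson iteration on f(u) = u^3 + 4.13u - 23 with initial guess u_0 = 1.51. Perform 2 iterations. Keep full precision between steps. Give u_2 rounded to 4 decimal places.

f'(u) = 3u^2 + 4.13
u_0 = 1.510000: f = -13.320749, f' = 10.970300 → u_1 = 1.510000 - (-13.320749)/(10.970300) = 2.724256
u_1 = 2.724256: f = 8.469427, f' = 26.394707 → u_2 = 2.724256 - (8.469427)/(26.394707) = 2.403380

2.4034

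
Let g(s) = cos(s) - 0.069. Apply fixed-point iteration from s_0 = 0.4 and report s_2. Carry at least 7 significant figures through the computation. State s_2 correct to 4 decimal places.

0.5894

s_1 = g(0.400000) = 0.852061
s_2 = g(0.852061) = 0.589433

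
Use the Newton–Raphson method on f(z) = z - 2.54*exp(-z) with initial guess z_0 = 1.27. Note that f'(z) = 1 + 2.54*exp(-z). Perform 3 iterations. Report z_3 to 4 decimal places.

z_0 = 1.270000: f = 0.556688, f' = 1.713312 → z_1 = 1.270000 - (0.556688)/(1.713312) = 0.945081
z_1 = 0.945081: f = -0.042085, f' = 1.987166 → z_2 = 0.945081 - (-0.042085)/(1.987166) = 0.966259
z_2 = 0.966259: f = -0.000220, f' = 1.966479 → z_3 = 0.966259 - (-0.000220)/(1.966479) = 0.966371

0.9664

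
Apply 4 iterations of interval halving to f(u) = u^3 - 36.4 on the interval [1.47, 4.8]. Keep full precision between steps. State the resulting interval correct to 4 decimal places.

f(1.470000) = -33.223477, f(4.800000) = 74.192000 (opposite signs)
step 1: m = 3.135000, f(m) = -5.588515 < 0 → root in [3.135000, 4.800000]
step 2: m = 3.967500, f(m) = 26.052641 > 0 → root in [3.135000, 3.967500]
step 3: m = 3.551250, f(m) = 8.386151 > 0 → root in [3.135000, 3.551250]
step 4: m = 3.343125, f(m) = 0.964386 > 0 → root in [3.135000, 3.343125]

[3.1350, 3.3431]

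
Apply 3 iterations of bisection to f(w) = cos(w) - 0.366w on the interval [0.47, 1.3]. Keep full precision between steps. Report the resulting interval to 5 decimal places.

[1.09250, 1.19625]

f(0.470000) = 0.719548, f(1.300000) = -0.208301 (opposite signs)
step 1: m = 0.885000, f(m) = 0.309380 > 0 → root in [0.885000, 1.300000]
step 2: m = 1.092500, f(m) = 0.060412 > 0 → root in [1.092500, 1.300000]
step 3: m = 1.196250, f(m) = -0.071977 < 0 → root in [1.092500, 1.196250]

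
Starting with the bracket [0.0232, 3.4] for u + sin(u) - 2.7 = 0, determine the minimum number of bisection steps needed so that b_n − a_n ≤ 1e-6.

Initial width b − a = 3.4 − 0.0232 = 3.376800.
After n steps the width is (b−a)/2^n; need (b−a)/2^n ≤ 1e-6.
So n ≥ log₂(3.376800/1e-6) = log₂(3376800.0000) ≈ 21.6872.
Hence n = 22.

22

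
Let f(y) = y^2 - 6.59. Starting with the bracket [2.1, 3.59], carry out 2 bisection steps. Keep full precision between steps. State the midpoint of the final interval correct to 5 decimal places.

2.65875

f(2.100000) = -2.180000, f(3.590000) = 6.298100 (opposite signs)
step 1: m = 2.845000, f(m) = 1.504025 > 0 → root in [2.100000, 2.845000]
step 2: m = 2.472500, f(m) = -0.476744 < 0 → root in [2.472500, 2.845000]
Midpoint of [2.472500, 2.845000] = 2.658750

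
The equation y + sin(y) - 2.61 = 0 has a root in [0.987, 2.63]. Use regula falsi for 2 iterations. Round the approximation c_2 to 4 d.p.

f(0.987000) = -0.788624, f(2.630000) = 0.509567
step 1: c = 1.985089, f(c) = 0.290490 > 0 → new bracket [0.987000, 1.985089]
step 2: c = 1.716410, f(c) = 0.095827 > 0 → new bracket [0.987000, 1.716410]

1.7164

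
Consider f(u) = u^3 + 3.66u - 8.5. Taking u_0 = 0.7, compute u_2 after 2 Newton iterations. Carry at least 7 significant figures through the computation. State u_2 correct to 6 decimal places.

1.504837

f'(u) = 3u^2 + 3.66
u_0 = 0.700000: f = -5.595000, f' = 5.130000 → u_1 = 0.700000 - (-5.595000)/(5.130000) = 1.790643
u_1 = 1.790643: f = 3.795279, f' = 13.279210 → u_2 = 1.790643 - (3.795279)/(13.279210) = 1.504837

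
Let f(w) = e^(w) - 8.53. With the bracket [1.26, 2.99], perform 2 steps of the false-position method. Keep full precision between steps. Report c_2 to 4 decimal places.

False-position update: c = (a·f(b) − b·f(a))/(f(b) − f(a)); replace the endpoint whose sign matches f(c).
f(1.260000) = -5.004579, f(2.990000) = 11.355682
step 1: c = 1.789204, f(c) = -2.545311 < 0 → new bracket [1.789204, 2.990000]
step 2: c = 2.009073, f(c) = -1.073595 < 0 → new bracket [2.009073, 2.990000]

2.0091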